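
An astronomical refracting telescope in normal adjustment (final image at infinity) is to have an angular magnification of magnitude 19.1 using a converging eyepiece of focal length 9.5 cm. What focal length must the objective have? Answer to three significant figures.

181 cm

|M| = f_obj/|f_eye|, so f_obj = |M| x |f_eye| = 19.1 x 9.5 = 181.450 cm.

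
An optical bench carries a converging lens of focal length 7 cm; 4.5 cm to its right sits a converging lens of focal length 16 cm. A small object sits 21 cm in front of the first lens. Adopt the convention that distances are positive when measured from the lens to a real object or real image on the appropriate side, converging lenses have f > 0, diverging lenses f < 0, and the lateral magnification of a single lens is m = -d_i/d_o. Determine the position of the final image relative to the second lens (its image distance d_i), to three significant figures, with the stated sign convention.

Lens 1: 1/d_i1 = 1/f_1 - 1/d_o1 = 1/7 - 1/21 = 0.09524 cm^-1, so d_i1 = 10.500 cm.
Since 10.500 cm > 4.5 cm, the first image lies past the second lens and serves as a virtual object: d_o2 = L - d_i1 = -6.000 cm.
Lens 2: 1/d_i2 = 1/f_2 - 1/d_o2 = 1/16 - 1/(-6.000) = 0.22917 cm^-1, so d_i2 = 4.364 cm.

4.36 cm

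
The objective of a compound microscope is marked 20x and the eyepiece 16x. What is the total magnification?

320

The overall magnification of a compound microscope is the product of the objective and eyepiece magnifications:
M = M_obj x M_eye = 20 x 16 = 320.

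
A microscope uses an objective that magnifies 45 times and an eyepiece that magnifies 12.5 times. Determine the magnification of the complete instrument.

The overall magnification of a compound microscope is the product of the objective and eyepiece magnifications:
M = M_obj x M_eye = 45 x 12.5 = 562.5.

562.5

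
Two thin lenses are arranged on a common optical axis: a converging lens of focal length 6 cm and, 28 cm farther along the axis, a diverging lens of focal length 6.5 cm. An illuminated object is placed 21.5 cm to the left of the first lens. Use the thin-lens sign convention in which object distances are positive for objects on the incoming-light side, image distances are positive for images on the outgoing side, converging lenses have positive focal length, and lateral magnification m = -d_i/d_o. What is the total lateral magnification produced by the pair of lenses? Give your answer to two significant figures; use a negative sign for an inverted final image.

First lens: d_i1 = 1/(1/6 - 1/21.5) = 8.323 cm.
m_1 = -(8.323)/21.5 = -0.3871.
Object distance for lens 2: d_o2 = 28 - 8.323 = 19.677 cm.
Second lens: d_i2 = 1/(1/(-6.5) - 1/(19.677)) = -4.886 cm.
m_2 = -(-4.886)/(19.677) = 0.2483.
Overall magnification: m = m_1 m_2 = -0.0961.

-0.096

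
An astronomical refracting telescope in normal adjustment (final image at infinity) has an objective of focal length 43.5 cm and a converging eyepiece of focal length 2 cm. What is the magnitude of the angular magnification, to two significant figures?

|M| = f_obj/|f_eye| = 43.5/2 = 21.750.

22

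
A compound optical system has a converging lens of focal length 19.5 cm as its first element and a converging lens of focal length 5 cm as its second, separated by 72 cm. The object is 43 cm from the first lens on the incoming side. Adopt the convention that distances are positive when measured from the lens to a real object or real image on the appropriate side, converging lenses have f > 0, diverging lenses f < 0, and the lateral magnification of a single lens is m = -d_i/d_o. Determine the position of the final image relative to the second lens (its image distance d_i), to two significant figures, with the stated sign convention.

5.8 cm

Lens 1: 1/d_i1 = 1/f_1 - 1/d_o1 = 1/19.5 - 1/43 = 0.02803 cm^-1, so d_i1 = 35.681 cm.
The intermediate image is 35.681 cm to the right of lens 1, so d_o2 = L - d_i1 = 72 - 35.681 = 36.319 cm.
Lens 2: 1/d_i2 = 1/f_2 - 1/d_o2 = 1/5 - 1/(36.319) = 0.17247 cm^-1, so d_i2 = 5.798 cm.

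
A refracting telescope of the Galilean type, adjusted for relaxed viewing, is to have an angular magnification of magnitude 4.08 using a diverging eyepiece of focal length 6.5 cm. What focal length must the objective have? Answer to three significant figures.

|M| = f_obj/|f_eye|, so f_obj = |M| x |f_eye| = 4.08 x 6.5 = 26.520 cm.

26.5 cm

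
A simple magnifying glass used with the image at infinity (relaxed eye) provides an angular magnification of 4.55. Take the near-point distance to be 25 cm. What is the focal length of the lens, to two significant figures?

5.5 cm

For the image at infinity, M = D/f.
f = D/M = 25/4.55 = 5.495 cm.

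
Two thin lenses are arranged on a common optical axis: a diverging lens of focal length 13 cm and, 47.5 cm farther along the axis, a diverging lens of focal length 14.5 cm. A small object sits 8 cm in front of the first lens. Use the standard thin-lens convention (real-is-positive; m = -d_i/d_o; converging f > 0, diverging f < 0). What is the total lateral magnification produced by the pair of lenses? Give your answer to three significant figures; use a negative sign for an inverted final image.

First lens: d_i1 = 1/(1/(-13) - 1/8) = -4.952 cm.
m_1 = -(-4.952)/8 = 0.6190.
The intermediate image is virtual, 4.952 cm to the left of lens 1, so d_o2 = L - d_i1 = 47.5 - (-4.952) = 52.452 cm.
Second lens: d_i2 = 1/(1/(-14.5) - 1/(52.452)) = -11.360 cm.
m_2 = -(-11.360)/(52.452) = 0.2166.
Total m = m_1 x m_2 = (0.6190)(0.2166) = 0.1341.

0.134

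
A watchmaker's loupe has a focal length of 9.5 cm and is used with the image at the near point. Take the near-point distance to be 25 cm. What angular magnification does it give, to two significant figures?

3.6

M = 1 + D/f = 1 + 25/9.5 = 3.632.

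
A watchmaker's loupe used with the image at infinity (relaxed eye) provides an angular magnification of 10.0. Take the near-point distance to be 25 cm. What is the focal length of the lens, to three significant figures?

For the image at infinity, M = D/f.
f = D/M = 25/10.0 = 2.500 cm.

2.50 cm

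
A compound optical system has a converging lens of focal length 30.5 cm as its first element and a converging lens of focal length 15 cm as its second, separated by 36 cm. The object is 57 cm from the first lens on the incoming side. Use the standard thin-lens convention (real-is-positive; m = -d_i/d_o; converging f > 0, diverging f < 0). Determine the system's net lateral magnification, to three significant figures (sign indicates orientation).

-0.387

Lens 1: 1/d_i1 = 1/f_1 - 1/d_o1 = 1/30.5 - 1/57 = 0.01524 cm^-1, so d_i1 = 65.604 cm.
m_1 = -(65.604)/57 = -1.1509.
This image would form 65.604 cm past lens 1, i.e. 29.604 cm beyond lens 2, so it is a virtual object for lens 2: d_o2 = 36 - 65.604 = -29.604 cm.
Lens 2: 1/d_i2 = 1/f_2 - 1/d_o2 = 1/15 - 1/(-29.604) = 0.10045 cm^-1, so d_i2 = 9.956 cm.
m_2 = -(9.956)/(-29.604) = 0.3363.
The system's lateral magnification is m_1 m_2 = (-1.1509)(0.3363) = -0.3871.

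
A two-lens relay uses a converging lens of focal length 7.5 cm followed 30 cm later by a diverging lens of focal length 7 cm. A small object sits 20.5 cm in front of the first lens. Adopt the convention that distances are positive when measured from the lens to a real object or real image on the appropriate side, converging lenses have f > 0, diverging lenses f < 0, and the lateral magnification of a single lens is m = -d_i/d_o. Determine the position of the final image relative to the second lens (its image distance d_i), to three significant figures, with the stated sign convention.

First lens: d_i1 = 1/(1/7.5 - 1/20.5) = 11.827 cm.
That image sits 18.173 cm in front of the second lens, so d_o2 = 18.173 cm.
Second lens: d_i2 = 1/(1/(-7) - 1/(18.173)) = -5.053 cm.

-5.05 cm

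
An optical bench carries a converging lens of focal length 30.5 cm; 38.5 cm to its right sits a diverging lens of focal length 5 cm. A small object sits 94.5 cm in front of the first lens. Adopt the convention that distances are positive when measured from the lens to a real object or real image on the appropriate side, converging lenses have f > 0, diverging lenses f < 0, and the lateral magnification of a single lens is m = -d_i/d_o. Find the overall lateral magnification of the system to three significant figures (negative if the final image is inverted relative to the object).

1.55

Lens 1: 1/d_i1 = 1/f_1 - 1/d_o1 = 1/30.5 - 1/94.5 = 0.02220 cm^-1, so d_i1 = 45.035 cm.
m_1 = -(45.035)/94.5 = -0.4766.
This image would form 45.035 cm past lens 1, i.e. 6.535 cm beyond lens 2, so it is a virtual object for lens 2: d_o2 = 38.5 - 45.035 = -6.535 cm.
Lens 2: 1/d_i2 = 1/f_2 - 1/d_o2 = 1/(-5) - 1/(-6.535) = -0.04698 cm^-1, so d_i2 = -21.285 cm.
m_2 = -(-21.285)/(-6.535) = -3.2570.
Overall magnification: m = m_1 m_2 = 1.5522.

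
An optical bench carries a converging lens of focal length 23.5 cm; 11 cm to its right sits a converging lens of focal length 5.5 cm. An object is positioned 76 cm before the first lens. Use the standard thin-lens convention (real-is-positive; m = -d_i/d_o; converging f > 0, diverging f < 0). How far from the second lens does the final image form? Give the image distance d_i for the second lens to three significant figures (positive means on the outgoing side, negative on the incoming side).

Lens 1: 1/d_i1 = 1/f_1 - 1/d_o1 = 1/23.5 - 1/76 = 0.02940 cm^-1, so d_i1 = 34.019 cm.
This image would form 34.019 cm past lens 1, i.e. 23.019 cm beyond lens 2, so it is a virtual object for lens 2: d_o2 = 11 - 34.019 = -23.019 cm.
Lens 2: 1/d_i2 = 1/f_2 - 1/d_o2 = 1/5.5 - 1/(-23.019) = 0.22526 cm^-1, so d_i2 = 4.439 cm.

4.44 cm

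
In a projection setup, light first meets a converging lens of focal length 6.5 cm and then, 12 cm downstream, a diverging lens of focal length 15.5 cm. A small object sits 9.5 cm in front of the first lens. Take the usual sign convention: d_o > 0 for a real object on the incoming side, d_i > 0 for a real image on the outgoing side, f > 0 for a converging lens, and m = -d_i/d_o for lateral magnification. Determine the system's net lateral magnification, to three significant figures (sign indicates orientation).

Applying the thin-lens equation to the first lens, 1/6.5 = 1/9.5 + 1/d_i1, which gives d_i1 = 20.583 cm.
Its lateral magnification is m_1 = -d_i1/d_o1 = -(20.583)/9.5 = -2.1667.
This image would form 20.583 cm past lens 1, i.e. 8.583 cm beyond lens 2, so it is a virtual object for lens 2: d_o2 = 12 - 20.583 = -8.583 cm.
Applying the thin-lens equation again with f_2 = -15.5 cm and d_o2 = -8.583 cm gives d_i2 = 19.235 cm.
m_2 = -(19.235)/(-8.583) = 2.2410.
Total m = m_1 x m_2 = (-2.1667)(2.2410) = -4.8554.

-4.86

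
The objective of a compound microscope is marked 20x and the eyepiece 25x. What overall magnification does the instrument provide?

500

The overall magnification of a compound microscope is the product of the objective and eyepiece magnifications:
M = M_obj x M_eye = 20 x 25 = 500.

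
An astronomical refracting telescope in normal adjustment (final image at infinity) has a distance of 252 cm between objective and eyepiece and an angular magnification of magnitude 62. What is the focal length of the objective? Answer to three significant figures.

248 cm

In normal adjustment the tube length equals f_obj + f_eye and |M| = f_obj/f_eye.
So f_obj = 62 f_eye and 62 f_eye + f_eye = 252 cm, giving f_eye = 252/63 = 4.000 cm and f_obj = 248.000 cm.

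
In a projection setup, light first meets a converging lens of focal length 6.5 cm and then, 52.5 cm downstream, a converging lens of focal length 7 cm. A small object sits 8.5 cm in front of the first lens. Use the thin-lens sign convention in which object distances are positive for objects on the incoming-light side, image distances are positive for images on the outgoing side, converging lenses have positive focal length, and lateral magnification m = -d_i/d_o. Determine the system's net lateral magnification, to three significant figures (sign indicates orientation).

1.27

Lens 1: 1/d_i1 = 1/f_1 - 1/d_o1 = 1/6.5 - 1/8.5 = 0.03620 cm^-1, so d_i1 = 27.625 cm.
m_1 = -(27.625)/8.5 = -3.2500.
That image sits 24.875 cm in front of the second lens, so d_o2 = 24.875 cm.
Lens 2: 1/d_i2 = 1/f_2 - 1/d_o2 = 1/7 - 1/(24.875) = 0.10266 cm^-1, so d_i2 = 9.741 cm.
m_2 = -(9.741)/(24.875) = -0.3916.
Total m = m_1 x m_2 = (-3.2500)(-0.3916) = 1.2727.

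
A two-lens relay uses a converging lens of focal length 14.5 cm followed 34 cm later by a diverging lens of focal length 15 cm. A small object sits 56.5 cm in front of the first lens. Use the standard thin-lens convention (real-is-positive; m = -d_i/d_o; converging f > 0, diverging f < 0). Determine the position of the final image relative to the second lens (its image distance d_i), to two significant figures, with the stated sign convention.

Applying the thin-lens equation to the first lens, 1/14.5 = 1/56.5 + 1/d_i1, which gives d_i1 = 19.506 cm.
That image sits 14.494 cm in front of the second lens, so d_o2 = 14.494 cm.
Applying the thin-lens equation again with f_2 = -15 cm and d_o2 = 14.494 cm gives d_i2 = -7.371 cm.

-7.4 cm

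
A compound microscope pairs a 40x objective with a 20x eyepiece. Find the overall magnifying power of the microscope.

800

The overall magnification of a compound microscope is the product of the objective and eyepiece magnifications:
M = M_obj x M_eye = 40 x 20 = 800.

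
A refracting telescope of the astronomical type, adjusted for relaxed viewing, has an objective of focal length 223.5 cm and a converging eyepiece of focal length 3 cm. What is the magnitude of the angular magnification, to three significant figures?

|M| = f_obj/|f_eye| = 223.5/3 = 74.500.

74.5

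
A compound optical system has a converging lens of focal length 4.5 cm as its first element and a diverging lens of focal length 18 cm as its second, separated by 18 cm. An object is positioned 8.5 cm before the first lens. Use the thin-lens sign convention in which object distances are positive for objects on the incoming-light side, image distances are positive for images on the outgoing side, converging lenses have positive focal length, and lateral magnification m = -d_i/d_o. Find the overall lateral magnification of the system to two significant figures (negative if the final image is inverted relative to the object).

-0.77

Applying the thin-lens equation to the first lens, 1/4.5 = 1/8.5 + 1/d_i1, which gives d_i1 = 9.563 cm.
Its lateral magnification is m_1 = -d_i1/d_o1 = -(9.563)/8.5 = -1.1250.
The intermediate image is 9.563 cm to the right of lens 1, so d_o2 = L - d_i1 = 18 - 9.563 = 8.437 cm.
Applying the thin-lens equation again with f_2 = -18 cm and d_o2 = 8.437 cm gives d_i2 = -5.745 cm.
m_2 = -(-5.745)/(8.437) = 0.6809.
The system's lateral magnification is m_1 m_2 = (-1.1250)(0.6809) = -0.7660.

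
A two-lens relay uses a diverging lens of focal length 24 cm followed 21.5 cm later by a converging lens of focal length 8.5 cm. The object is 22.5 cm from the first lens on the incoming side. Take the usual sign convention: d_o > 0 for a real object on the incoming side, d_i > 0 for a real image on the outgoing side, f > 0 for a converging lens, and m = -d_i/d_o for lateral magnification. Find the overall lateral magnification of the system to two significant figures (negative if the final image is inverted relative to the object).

First lens: d_i1 = 1/(1/(-24) - 1/22.5) = -11.613 cm.
m_1 = -(-11.613)/22.5 = 0.5161.
The intermediate image is virtual, 11.613 cm to the left of lens 1, so d_o2 = L - d_i1 = 21.5 - (-11.613) = 33.113 cm.
Second lens: d_i2 = 1/(1/8.5 - 1/(33.113)) = 11.435 cm.
m_2 = -(11.435)/(33.113) = -0.3453.
The system's lateral magnification is m_1 m_2 = (0.5161)(-0.3453) = -0.1782.

-0.18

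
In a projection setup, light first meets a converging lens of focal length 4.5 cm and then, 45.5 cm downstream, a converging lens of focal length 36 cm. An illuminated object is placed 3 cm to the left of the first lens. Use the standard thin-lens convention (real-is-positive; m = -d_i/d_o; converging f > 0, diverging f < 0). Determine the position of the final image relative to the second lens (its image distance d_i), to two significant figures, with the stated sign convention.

Lens 1: 1/d_i1 = 1/f_1 - 1/d_o1 = 1/4.5 - 1/3 = -0.11111 cm^-1, so d_i1 = -9.000 cm.
With d_i1 < 0 the first image is virtual and lies on the object side; the object distance for lens 2 is d_o2 = 45.5 - (-9.000) = 54.500 cm.
Lens 2: 1/d_i2 = 1/f_2 - 1/d_o2 = 1/36 - 1/(54.500) = 0.00943 cm^-1, so d_i2 = 106.054 cm.

110 cm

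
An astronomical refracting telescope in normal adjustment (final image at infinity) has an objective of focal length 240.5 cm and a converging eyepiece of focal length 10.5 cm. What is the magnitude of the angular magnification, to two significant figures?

23

|M| = f_obj/|f_eye| = 240.5/10.5 = 22.905.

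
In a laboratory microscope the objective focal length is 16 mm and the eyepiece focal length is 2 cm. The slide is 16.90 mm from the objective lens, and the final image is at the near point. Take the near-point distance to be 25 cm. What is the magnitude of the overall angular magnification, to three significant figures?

240

Convert to cm: f_obj = 16 mm = 1.6 cm; d_o = 16.90 mm = 1.69 cm.
Objective: 1/d_i = 1/f_obj - 1/d_o = 1/1.6 - 1/1.69 = 0.03328 cm^-1, so d_i = 30.044 cm.
m_obj = -d_i/d_o = -30.044/1.69 = -17.778.
Eyepiece angular magnification (image at near point): M_eye = 1 + D/f_e = 1 + 25/2 = 13.500.
Overall M = m_obj x M_eye = (-17.778)(13.500) = -240.00.
|M| = 240.00.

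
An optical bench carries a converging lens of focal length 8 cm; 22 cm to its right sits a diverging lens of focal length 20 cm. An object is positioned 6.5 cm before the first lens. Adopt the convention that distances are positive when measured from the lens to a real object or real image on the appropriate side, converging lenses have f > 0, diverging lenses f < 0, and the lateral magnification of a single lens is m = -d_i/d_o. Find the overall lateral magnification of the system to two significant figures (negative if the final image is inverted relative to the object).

Applying the thin-lens equation to the first lens, 1/8 = 1/6.5 + 1/d_i1, which gives d_i1 = -34.667 cm.
Its lateral magnification is m_1 = -d_i1/d_o1 = -(-34.667)/6.5 = 5.3333.
With d_i1 < 0 the first image is virtual and lies on the object side; the object distance for lens 2 is d_o2 = 22 - (-34.667) = 56.667 cm.
Applying the thin-lens equation again with f_2 = -20 cm and d_o2 = 56.667 cm gives d_i2 = -14.783 cm.
m_2 = -(-14.783)/(56.667) = 0.2609.
Overall magnification: m = m_1 m_2 = 1.3913.

1.4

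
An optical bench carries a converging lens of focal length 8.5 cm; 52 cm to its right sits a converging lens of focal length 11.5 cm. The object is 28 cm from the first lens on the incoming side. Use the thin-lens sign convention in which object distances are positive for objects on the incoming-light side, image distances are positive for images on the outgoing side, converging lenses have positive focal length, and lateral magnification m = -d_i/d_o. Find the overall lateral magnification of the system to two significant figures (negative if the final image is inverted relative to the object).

Applying the thin-lens equation to the first lens, 1/8.5 = 1/28 + 1/d_i1, which gives d_i1 = 12.205 cm.
Its lateral magnification is m_1 = -d_i1/d_o1 = -(12.205)/28 = -0.4359.
The intermediate image is 12.205 cm to the right of lens 1, so d_o2 = L - d_i1 = 52 - 12.205 = 39.795 cm.
Applying the thin-lens equation again with f_2 = 11.5 cm and d_o2 = 39.795 cm gives d_i2 = 16.174 cm.
m_2 = -(16.174)/(39.795) = -0.4064.
Total m = m_1 x m_2 = (-0.4359)(-0.4064) = 0.1772.

0.18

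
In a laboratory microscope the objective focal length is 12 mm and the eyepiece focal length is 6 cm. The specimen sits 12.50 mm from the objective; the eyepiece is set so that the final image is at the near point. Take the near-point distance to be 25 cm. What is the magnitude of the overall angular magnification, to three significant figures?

124

Convert to cm: f_obj = 12 mm = 1.2 cm; d_o = 12.50 mm = 1.25 cm.
Objective: 1/d_i = 1/f_obj - 1/d_o = 1/1.2 - 1/1.25 = 0.03333 cm^-1, so d_i = 30.000 cm.
m_obj = -d_i/d_o = -30.000/1.25 = -24.000.
Eyepiece angular magnification (image at near point): M_eye = 1 + D/f_e = 1 + 25/6 = 5.167.
Overall M = m_obj x M_eye = (-24.000)(5.167) = -124.00.
|M| = 124.00.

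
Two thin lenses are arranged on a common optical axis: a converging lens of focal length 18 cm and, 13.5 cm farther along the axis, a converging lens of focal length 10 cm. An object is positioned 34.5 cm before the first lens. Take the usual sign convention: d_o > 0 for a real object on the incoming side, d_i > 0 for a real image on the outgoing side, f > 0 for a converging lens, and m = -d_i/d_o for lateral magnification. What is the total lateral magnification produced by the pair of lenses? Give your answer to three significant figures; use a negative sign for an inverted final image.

Lens 1: 1/d_i1 = 1/f_1 - 1/d_o1 = 1/18 - 1/34.5 = 0.02657 cm^-1, so d_i1 = 37.636 cm.
m_1 = -(37.636)/34.5 = -1.0909.
Since 37.636 cm > 13.5 cm, the first image lies past the second lens and serves as a virtual object: d_o2 = L - d_i1 = -24.136 cm.
Lens 2: 1/d_i2 = 1/f_2 - 1/d_o2 = 1/10 - 1/(-24.136) = 0.14143 cm^-1, so d_i2 = 7.071 cm.
m_2 = -(7.071)/(-24.136) = 0.2929.
Total m = m_1 x m_2 = (-1.0909)(0.2929) = -0.3196.

-0.320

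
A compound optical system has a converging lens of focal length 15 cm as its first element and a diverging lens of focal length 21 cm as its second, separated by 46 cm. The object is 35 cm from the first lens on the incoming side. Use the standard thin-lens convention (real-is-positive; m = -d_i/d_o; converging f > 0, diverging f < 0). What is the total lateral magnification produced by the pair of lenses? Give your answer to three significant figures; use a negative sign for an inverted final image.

-0.387

Applying the thin-lens equation to the first lens, 1/15 = 1/35 + 1/d_i1, which gives d_i1 = 26.250 cm.
Its lateral magnification is m_1 = -d_i1/d_o1 = -(26.250)/35 = -0.7500.
Object distance for lens 2: d_o2 = 46 - 26.250 = 19.750 cm.
Applying the thin-lens equation again with f_2 = -21 cm and d_o2 = 19.750 cm gives d_i2 = -10.178 cm.
m_2 = -(-10.178)/(19.750) = 0.5153.
Overall magnification: m = m_1 m_2 = -0.3865.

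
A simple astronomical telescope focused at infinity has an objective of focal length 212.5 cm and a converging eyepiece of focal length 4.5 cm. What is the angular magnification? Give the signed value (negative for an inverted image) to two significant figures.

-47

M = -f_obj/f_eye = -212.5/(4.5) = -47.222.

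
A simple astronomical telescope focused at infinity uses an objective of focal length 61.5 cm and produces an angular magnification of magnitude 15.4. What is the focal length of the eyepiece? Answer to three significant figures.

3.99 cm

|M| = f_obj/f_eye, so f_eye = f_obj/|M| = 61.5/15.4 = 3.994 cm.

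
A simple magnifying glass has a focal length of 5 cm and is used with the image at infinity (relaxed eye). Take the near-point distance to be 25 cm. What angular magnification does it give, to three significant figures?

5.00

M = D/f = 25/5 = 5.000.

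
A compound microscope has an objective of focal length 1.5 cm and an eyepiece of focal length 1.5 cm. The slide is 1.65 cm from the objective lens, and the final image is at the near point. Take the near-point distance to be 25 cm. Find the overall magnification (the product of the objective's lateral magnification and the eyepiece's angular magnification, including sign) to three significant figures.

Objective: 1/d_i = 1/f_obj - 1/d_o = 1/1.5 - 1/1.65 = 0.06061 cm^-1, so d_i = 16.500 cm.
m_obj = -d_i/d_o = -16.500/1.65 = -10.000.
Eyepiece angular magnification (image at near point): M_eye = 1 + D/f_e = 1 + 25/1.5 = 17.667.
Overall M = m_obj x M_eye = (-10.000)(17.667) = -176.67.

-177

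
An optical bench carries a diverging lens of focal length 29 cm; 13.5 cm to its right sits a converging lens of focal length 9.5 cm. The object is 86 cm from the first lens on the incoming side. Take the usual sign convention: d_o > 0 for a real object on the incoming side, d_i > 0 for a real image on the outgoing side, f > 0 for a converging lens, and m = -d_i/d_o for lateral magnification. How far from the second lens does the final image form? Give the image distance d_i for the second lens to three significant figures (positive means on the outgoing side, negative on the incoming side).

First lens: d_i1 = 1/(1/(-29) - 1/86) = -21.687 cm.
With d_i1 < 0 the first image is virtual and lies on the object side; the object distance for lens 2 is d_o2 = 13.5 - (-21.687) = 35.187 cm.
Second lens: d_i2 = 1/(1/9.5 - 1/(35.187)) = 13.013 cm.

13.0 cm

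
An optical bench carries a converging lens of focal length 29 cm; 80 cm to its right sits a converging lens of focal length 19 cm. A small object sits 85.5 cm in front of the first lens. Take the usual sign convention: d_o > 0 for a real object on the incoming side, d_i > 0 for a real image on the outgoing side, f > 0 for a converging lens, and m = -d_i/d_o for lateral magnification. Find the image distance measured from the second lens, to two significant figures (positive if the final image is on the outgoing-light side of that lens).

Lens 1: 1/d_i1 = 1/f_1 - 1/d_o1 = 1/29 - 1/85.5 = 0.02279 cm^-1, so d_i1 = 43.885 cm.
Object distance for lens 2: d_o2 = 80 - 43.885 = 36.115 cm.
Lens 2: 1/d_i2 = 1/f_2 - 1/d_o2 = 1/19 - 1/(36.115) = 0.02494 cm^-1, so d_i2 = 40.093 cm.

40 cm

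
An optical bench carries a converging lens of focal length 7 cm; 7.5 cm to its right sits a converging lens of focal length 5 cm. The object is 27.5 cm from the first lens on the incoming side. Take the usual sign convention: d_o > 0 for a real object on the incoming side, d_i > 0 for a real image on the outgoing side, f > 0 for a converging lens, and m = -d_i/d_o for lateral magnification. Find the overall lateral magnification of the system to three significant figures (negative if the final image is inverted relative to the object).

-0.248

Lens 1: 1/d_i1 = 1/f_1 - 1/d_o1 = 1/7 - 1/27.5 = 0.10649 cm^-1, so d_i1 = 9.390 cm.
m_1 = -(9.390)/27.5 = -0.3415.
This image would form 9.390 cm past lens 1, i.e. 1.890 cm beyond lens 2, so it is a virtual object for lens 2: d_o2 = 7.5 - 9.390 = -1.890 cm.
Lens 2: 1/d_i2 = 1/f_2 - 1/d_o2 = 1/5 - 1/(-1.890) = 0.72903 cm^-1, so d_i2 = 1.372 cm.
m_2 = -(1.372)/(-1.890) = 0.7257.
Total m = m_1 x m_2 = (-0.3415)(0.7257) = -0.2478.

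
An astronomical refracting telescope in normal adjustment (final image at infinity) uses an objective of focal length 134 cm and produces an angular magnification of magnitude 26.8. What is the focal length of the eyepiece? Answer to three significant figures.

5.00 cm

|M| = f_obj/f_eye, so f_eye = f_obj/|M| = 134/26.8 = 5.000 cm.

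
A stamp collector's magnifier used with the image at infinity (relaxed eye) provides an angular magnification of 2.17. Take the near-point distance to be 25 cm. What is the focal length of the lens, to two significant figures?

12 cm

For the image at infinity, M = D/f.
f = D/M = 25/2.17 = 11.521 cm.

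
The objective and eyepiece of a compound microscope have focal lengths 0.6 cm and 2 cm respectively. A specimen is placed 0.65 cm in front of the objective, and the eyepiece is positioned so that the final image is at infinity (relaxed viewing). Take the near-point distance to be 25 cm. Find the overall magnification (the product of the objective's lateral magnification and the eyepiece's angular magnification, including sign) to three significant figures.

Objective: 1/d_i = 1/f_obj - 1/d_o = 1/0.6 - 1/0.65 = 0.12821 cm^-1, so d_i = 7.800 cm.
m_obj = -d_i/d_o = -7.800/0.65 = -12.000.
Eyepiece angular magnification (image at infinity): M_eye = D/f_e = 25/2 = 12.500.
Overall M = m_obj x M_eye = (-12.000)(12.500) = -150.00.

-150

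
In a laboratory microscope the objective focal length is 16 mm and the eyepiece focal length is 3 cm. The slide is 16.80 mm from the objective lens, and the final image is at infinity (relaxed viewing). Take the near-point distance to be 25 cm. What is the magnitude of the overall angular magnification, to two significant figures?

Convert to cm: f_obj = 16 mm = 1.6 cm; d_o = 16.80 mm = 1.68 cm.
Objective: 1/d_i = 1/f_obj - 1/d_o = 1/1.6 - 1/1.68 = 0.02976 cm^-1, so d_i = 33.600 cm.
m_obj = -d_i/d_o = -33.600/1.68 = -20.000.
Eyepiece angular magnification (image at infinity): M_eye = D/f_e = 25/3 = 8.333.
Overall M = m_obj x M_eye = (-20.000)(8.333) = -166.67.
|M| = 166.67.

170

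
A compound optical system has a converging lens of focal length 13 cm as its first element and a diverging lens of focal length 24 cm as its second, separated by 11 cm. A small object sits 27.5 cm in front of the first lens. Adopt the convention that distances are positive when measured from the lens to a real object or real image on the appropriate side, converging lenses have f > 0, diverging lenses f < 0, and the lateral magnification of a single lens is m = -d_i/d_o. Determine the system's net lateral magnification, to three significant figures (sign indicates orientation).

-2.08

Applying the thin-lens equation to the first lens, 1/13 = 1/27.5 + 1/d_i1, which gives d_i1 = 24.655 cm.
Its lateral magnification is m_1 = -d_i1/d_o1 = -(24.655)/27.5 = -0.8966.
Since 24.655 cm > 11 cm, the first image lies past the second lens and serves as a virtual object: d_o2 = L - d_i1 = -13.655 cm.
Applying the thin-lens equation again with f_2 = -24 cm and d_o2 = -13.655 cm gives d_i2 = 31.680 cm.
m_2 = -(31.680)/(-13.655) = 2.3200.
Total m = m_1 x m_2 = (-0.8966)(2.3200) = -2.0800.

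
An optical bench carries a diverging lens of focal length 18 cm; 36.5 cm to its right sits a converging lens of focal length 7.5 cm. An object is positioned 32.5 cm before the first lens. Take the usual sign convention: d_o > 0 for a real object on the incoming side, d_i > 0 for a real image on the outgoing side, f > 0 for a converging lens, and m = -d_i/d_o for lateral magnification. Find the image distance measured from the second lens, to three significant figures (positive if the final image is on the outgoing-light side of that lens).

Lens 1: 1/d_i1 = 1/f_1 - 1/d_o1 = 1/(-18) - 1/32.5 = -0.08632 cm^-1, so d_i1 = -11.584 cm.
The intermediate image is virtual, 11.584 cm to the left of lens 1, so d_o2 = L - d_i1 = 36.5 - (-11.584) = 48.084 cm.
Lens 2: 1/d_i2 = 1/f_2 - 1/d_o2 = 1/7.5 - 1/(48.084) = 0.11254 cm^-1, so d_i2 = 8.886 cm.

8.89 cm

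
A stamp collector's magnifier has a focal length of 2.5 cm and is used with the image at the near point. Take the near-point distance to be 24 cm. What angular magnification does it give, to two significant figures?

M = 1 + D/f = 1 + 24/2.5 = 10.600.

11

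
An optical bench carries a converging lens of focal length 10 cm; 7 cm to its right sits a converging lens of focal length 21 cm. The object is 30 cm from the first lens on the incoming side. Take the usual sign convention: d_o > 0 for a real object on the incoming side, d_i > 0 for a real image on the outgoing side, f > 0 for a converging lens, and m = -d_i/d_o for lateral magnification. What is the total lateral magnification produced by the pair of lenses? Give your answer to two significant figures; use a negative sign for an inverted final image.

First lens: d_i1 = 1/(1/10 - 1/30) = 15.000 cm.
m_1 = -(15.000)/30 = -0.5000.
This image would form 15.000 cm past lens 1, i.e. 8.000 cm beyond lens 2, so it is a virtual object for lens 2: d_o2 = 7 - 15.000 = -8.000 cm.
Second lens: d_i2 = 1/(1/21 - 1/(-8.000)) = 5.793 cm.
m_2 = -(5.793)/(-8.000) = 0.7241.
Total m = m_1 x m_2 = (-0.5000)(0.7241) = -0.3621.

-0.36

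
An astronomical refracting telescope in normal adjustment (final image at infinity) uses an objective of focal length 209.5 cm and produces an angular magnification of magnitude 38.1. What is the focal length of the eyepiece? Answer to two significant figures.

5.5 cm

|M| = f_obj/f_eye, so f_eye = f_obj/|M| = 209.5/38.1 = 5.499 cm.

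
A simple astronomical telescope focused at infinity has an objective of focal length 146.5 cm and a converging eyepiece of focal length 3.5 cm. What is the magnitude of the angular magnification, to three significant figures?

|M| = f_obj/|f_eye| = 146.5/3.5 = 41.857.

41.9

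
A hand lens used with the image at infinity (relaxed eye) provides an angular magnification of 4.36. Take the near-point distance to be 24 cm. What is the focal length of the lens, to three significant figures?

For the image at infinity, M = D/f.
f = D/M = 24/4.36 = 5.505 cm.

5.50 cm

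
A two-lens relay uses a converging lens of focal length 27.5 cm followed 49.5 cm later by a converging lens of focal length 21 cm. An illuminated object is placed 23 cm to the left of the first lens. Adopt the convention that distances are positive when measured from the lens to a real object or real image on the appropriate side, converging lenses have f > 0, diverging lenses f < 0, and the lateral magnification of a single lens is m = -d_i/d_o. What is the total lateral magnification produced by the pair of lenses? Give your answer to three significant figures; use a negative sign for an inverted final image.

Applying the thin-lens equation to the first lens, 1/27.5 = 1/23 + 1/d_i1, which gives d_i1 = -140.556 cm.
Its lateral magnification is m_1 = -d_i1/d_o1 = -(-140.556)/23 = 6.1111.
The intermediate image is virtual, 140.556 cm to the left of lens 1, so d_o2 = L - d_i1 = 49.5 - (-140.556) = 190.056 cm.
Applying the thin-lens equation again with f_2 = 21 cm and d_o2 = 190.056 cm gives d_i2 = 23.609 cm.
m_2 = -(23.609)/(190.056) = -0.1242.
Overall magnification: m = m_1 m_2 = -0.7591.

-0.759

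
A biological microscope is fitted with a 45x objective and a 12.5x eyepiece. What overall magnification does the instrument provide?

562.5

The overall magnification of a compound microscope is the product of the objective and eyepiece magnifications:
M = M_obj x M_eye = 45 x 12.5 = 562.5.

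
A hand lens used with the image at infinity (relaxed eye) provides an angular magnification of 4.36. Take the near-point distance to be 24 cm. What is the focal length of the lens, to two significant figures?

5.5 cm

For the image at infinity, M = D/f.
f = D/M = 24/4.36 = 5.505 cm.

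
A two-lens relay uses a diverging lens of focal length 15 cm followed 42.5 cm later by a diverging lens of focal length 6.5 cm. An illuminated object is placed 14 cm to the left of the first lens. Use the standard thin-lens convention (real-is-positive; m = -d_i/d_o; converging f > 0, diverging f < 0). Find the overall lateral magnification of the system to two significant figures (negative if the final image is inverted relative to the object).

0.060

Lens 1: 1/d_i1 = 1/f_1 - 1/d_o1 = 1/(-15) - 1/14 = -0.13810 cm^-1, so d_i1 = -7.241 cm.
m_1 = -(-7.241)/14 = 0.5172.
The intermediate image is virtual, 7.241 cm to the left of lens 1, so d_o2 = L - d_i1 = 42.5 - (-7.241) = 49.741 cm.
Lens 2: 1/d_i2 = 1/f_2 - 1/d_o2 = 1/(-6.5) - 1/(49.741) = -0.17395 cm^-1, so d_i2 = -5.749 cm.
m_2 = -(-5.749)/(49.741) = 0.1156.
Total m = m_1 x m_2 = (0.5172)(0.1156) = 0.0598.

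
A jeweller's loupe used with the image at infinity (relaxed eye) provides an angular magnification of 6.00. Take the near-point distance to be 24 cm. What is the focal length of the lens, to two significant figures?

For the image at infinity, M = D/f.
f = D/M = 24/6.0 = 4.000 cm.

4.0 cm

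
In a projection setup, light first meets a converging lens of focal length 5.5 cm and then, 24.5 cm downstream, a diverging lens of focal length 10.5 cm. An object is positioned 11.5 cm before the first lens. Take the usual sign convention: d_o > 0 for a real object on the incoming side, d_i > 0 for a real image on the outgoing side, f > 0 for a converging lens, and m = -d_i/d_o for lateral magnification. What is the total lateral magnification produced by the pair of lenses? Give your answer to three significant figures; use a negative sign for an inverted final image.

Applying the thin-lens equation to the first lens, 1/5.5 = 1/11.5 + 1/d_i1, which gives d_i1 = 10.542 cm.
Its lateral magnification is m_1 = -d_i1/d_o1 = -(10.542)/11.5 = -0.9167.
The intermediate image is 10.542 cm to the right of lens 1, so d_o2 = L - d_i1 = 24.5 - 10.542 = 13.958 cm.
Applying the thin-lens equation again with f_2 = -10.5 cm and d_o2 = 13.958 cm gives d_i2 = -5.992 cm.
m_2 = -(-5.992)/(13.958) = 0.4293.
Overall magnification: m = m_1 m_2 = -0.3935.

-0.394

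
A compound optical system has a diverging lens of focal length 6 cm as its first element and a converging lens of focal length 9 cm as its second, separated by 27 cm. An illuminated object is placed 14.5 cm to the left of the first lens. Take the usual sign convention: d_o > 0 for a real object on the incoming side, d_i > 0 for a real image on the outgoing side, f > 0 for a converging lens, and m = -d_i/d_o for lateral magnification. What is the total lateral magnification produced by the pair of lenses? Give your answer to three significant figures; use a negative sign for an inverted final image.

-0.118

Applying the thin-lens equation to the first lens, 1/(-6) = 1/14.5 + 1/d_i1, which gives d_i1 = -4.244 cm.
Its lateral magnification is m_1 = -d_i1/d_o1 = -(-4.244)/14.5 = 0.2927.
The intermediate image is virtual, 4.244 cm to the left of lens 1, so d_o2 = L - d_i1 = 27 - (-4.244) = 31.244 cm.
Applying the thin-lens equation again with f_2 = 9 cm and d_o2 = 31.244 cm gives d_i2 = 12.641 cm.
m_2 = -(12.641)/(31.244) = -0.4046.
The system's lateral magnification is m_1 m_2 = (0.2927)(-0.4046) = -0.1184.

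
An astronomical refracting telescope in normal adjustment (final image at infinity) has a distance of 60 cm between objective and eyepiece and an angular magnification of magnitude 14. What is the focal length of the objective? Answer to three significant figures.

In normal adjustment the tube length equals f_obj + f_eye and |M| = f_obj/f_eye.
So f_obj = 14 f_eye and 14 f_eye + f_eye = 60 cm, giving f_eye = 60/15 = 4.000 cm and f_obj = 56.000 cm.

56.0 cm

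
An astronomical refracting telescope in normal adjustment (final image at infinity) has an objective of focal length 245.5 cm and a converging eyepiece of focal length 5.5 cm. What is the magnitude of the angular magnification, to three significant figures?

44.6

|M| = f_obj/|f_eye| = 245.5/5.5 = 44.636.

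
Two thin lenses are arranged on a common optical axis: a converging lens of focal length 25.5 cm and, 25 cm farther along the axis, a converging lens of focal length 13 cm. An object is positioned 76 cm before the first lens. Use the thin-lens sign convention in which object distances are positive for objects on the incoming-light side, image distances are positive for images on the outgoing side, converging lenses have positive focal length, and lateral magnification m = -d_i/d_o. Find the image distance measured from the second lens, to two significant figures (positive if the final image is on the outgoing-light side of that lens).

First lens: d_i1 = 1/(1/25.5 - 1/76) = 38.376 cm.
Since 38.376 cm > 25 cm, the first image lies past the second lens and serves as a virtual object: d_o2 = L - d_i1 = -13.376 cm.
Second lens: d_i2 = 1/(1/13 - 1/(-13.376)) = 6.593 cm.

6.6 cm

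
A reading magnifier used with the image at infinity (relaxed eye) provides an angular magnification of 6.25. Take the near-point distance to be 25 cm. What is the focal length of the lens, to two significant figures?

4.0 cm

For the image at infinity, M = D/f.
f = D/M = 25/6.25 = 4.000 cm.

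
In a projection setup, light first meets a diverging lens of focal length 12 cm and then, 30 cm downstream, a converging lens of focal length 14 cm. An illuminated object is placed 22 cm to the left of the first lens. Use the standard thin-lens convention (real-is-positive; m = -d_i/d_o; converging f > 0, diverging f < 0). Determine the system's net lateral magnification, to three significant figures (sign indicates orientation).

-0.208

Lens 1: 1/d_i1 = 1/f_1 - 1/d_o1 = 1/(-12) - 1/22 = -0.12879 cm^-1, so d_i1 = -7.765 cm.
m_1 = -(-7.765)/22 = 0.3529.
The intermediate image is virtual, 7.765 cm to the left of lens 1, so d_o2 = L - d_i1 = 30 - (-7.765) = 37.765 cm.
Lens 2: 1/d_i2 = 1/f_2 - 1/d_o2 = 1/14 - 1/(37.765) = 0.04495 cm^-1, so d_i2 = 22.248 cm.
m_2 = -(22.248)/(37.765) = -0.5891.
The system's lateral magnification is m_1 m_2 = (0.3529)(-0.5891) = -0.2079.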